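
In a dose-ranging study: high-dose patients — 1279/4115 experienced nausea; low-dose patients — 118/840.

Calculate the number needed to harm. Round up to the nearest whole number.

NNH ≈ 6

risk, high-dose patients = 1279/4115 = 0.310814
risk, low-dose patients = 118/840 = 0.140476
absolute risk difference = 0.170338
1 / 0.170338 = 5.871 → round up → 6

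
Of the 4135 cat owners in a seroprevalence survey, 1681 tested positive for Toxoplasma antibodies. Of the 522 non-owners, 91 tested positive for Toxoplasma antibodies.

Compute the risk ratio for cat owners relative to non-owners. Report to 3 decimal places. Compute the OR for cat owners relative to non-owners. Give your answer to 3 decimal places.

RR = 2.332; OR = 3.244

risk, cat owners = 1681/4135 = 0.4065
risk, non-owners = 91/522 = 0.1743
RR = 0.4065 / 0.1743 = 2.332
OR = (1681 × 431) / (2454 × 91) = 724511/223314 ≈ 3.244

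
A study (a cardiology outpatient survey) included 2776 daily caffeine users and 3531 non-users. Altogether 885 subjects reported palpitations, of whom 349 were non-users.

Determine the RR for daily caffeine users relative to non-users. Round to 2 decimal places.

daily caffeine users with the outcome: 885 − 349 = 536
daily caffeine users without the outcome: 2776 − 536 = 2240
non-users without the outcome: 3531 − 349 = 3182
risk, daily caffeine users = 536/2776 = 0.1931
risk, non-users = 349/3531 = 0.0988
RR = 0.1931 / 0.0988 = 1.95

RR ≈ 1.95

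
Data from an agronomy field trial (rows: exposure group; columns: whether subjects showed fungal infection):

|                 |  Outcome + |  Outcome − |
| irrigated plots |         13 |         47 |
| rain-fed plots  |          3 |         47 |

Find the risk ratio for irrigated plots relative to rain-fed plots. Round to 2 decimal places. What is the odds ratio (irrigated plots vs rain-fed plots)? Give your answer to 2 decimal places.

risk, irrigated plots = 13/60 = 0.2167
risk, rain-fed plots = 3/50 = 0.0600
RR = 0.2167 / 0.0600 = 3.61
OR = (13 × 47) / (47 × 3) = 611/141 ≈ 4.33

RR = 3.61; OR = 4.33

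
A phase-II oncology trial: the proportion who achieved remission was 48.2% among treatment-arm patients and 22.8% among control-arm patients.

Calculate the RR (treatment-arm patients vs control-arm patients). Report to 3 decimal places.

RR = 0.4820 / 0.2280 = 2.114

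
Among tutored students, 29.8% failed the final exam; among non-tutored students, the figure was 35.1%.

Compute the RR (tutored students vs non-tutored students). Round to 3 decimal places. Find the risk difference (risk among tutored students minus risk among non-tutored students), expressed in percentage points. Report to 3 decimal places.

RR = 0.849; RD = -5.300

RR = 0.2980 / 0.3510 = 0.849
risk difference = 0.2980 − 0.3510 = -0.0530 → -5.300 percentage points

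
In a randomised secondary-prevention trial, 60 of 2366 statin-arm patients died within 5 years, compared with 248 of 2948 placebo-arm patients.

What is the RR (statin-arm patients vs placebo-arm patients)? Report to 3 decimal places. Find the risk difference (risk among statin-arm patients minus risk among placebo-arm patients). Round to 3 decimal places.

risk, statin-arm patients = 60/2366 = 0.02536
risk, placebo-arm patients = 248/2948 = 0.08412
RR = 0.02536 / 0.08412 = 0.301
risk difference = 0.02536 − 0.08412 = -0.059

RR = 0.301; RD = -0.059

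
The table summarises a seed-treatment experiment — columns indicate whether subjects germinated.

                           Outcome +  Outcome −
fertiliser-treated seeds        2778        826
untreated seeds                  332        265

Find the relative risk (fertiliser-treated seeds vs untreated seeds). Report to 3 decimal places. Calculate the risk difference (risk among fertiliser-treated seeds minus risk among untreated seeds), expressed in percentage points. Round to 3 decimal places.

RR = 1.386; RD = 21.470

risk, fertiliser-treated seeds = 2778/3604 = 0.7708
risk, untreated seeds = 332/597 = 0.5561
RR = 0.7708 / 0.5561 = 1.386
risk difference = 0.7708 − 0.5561 = 0.2147 → 21.470 percentage points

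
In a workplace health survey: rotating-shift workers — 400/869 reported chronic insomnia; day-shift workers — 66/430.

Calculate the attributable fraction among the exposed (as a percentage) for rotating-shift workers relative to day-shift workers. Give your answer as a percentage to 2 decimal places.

AR% = 66.65%

risk, rotating-shift workers = 400/869 = 0.4603
risk, day-shift workers = 66/430 = 0.1535
AR% = (0.4603 − 0.1535) / 0.4603 = 0.6665 → 66.65%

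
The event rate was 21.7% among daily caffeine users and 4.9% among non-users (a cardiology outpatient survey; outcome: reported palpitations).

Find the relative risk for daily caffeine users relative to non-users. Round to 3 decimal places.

RR = 0.21700 / 0.04900 = 4.429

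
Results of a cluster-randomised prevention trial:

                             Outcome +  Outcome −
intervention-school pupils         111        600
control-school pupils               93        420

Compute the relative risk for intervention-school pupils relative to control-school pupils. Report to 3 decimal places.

0.861

risk, intervention-school pupils = 111/711 = 0.1561
risk, control-school pupils = 93/513 = 0.1813
RR = 0.1561 / 0.1813 = 0.861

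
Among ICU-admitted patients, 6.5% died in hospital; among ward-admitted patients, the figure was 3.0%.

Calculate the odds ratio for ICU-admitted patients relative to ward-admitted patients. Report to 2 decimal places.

odds, ICU-admitted patients = 0.06500/0.93500 = 0.06952
odds, ward-admitted patients = 0.03000/0.97000 = 0.03093
OR = 0.06952 / 0.03093 = 2.25

2.25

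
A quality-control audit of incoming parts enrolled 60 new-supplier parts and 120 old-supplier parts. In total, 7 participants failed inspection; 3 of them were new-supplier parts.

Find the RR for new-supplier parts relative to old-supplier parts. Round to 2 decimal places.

new-supplier parts without the outcome: 60 − 3 = 57
old-supplier parts with the outcome: 7 − 3 = 4
old-supplier parts without the outcome: 120 − 4 = 116
risk, new-supplier parts = 3/60 = 0.05000
risk, old-supplier parts = 4/120 = 0.03333
RR = 0.05000 / 0.03333 = 1.50

RR ≈ 1.50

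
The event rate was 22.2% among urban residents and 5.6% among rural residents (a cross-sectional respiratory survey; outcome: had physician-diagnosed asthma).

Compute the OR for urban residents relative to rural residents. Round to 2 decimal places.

odds, urban residents = 0.2220/0.7780 = 0.2853
odds, rural residents = 0.0560/0.9440 = 0.0593
OR = 0.2853 / 0.0593 = 4.81

OR: 4.81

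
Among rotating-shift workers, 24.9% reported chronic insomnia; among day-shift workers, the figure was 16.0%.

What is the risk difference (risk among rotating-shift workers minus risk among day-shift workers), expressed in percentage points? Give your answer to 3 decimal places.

RD: 8.900

risk difference = 0.2490 − 0.1600 = 0.0890 → 8.900 percentage points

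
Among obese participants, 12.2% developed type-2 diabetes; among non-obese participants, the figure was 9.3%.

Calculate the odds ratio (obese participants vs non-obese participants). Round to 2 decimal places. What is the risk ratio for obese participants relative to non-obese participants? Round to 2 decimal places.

OR = 1.36; RR = 1.31

odds, obese participants = 0.1220/0.8780 = 0.1390
odds, non-obese participants = 0.0930/0.9070 = 0.1025
OR = 0.1390 / 0.1025 = 1.36
RR = 0.1220 / 0.0930 = 1.31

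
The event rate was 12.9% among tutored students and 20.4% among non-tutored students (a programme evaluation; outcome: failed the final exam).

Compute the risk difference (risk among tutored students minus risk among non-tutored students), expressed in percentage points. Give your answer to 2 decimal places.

risk difference = 0.1290 − 0.2040 = -0.0750 → -7.50 percentage points

RD: -7.50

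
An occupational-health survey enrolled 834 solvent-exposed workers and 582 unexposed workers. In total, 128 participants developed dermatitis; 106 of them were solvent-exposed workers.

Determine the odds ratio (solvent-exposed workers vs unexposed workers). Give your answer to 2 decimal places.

solvent-exposed workers without the outcome: 834 − 106 = 728
unexposed workers with the outcome: 128 − 106 = 22
unexposed workers without the outcome: 582 − 22 = 560
OR = (106 × 560) / (728 × 22) = 59360/16016 ≈ 3.71

3.71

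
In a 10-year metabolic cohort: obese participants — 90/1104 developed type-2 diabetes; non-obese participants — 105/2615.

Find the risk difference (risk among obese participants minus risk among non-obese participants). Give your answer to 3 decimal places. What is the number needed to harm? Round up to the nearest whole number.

RD = 0.041; NNH = 25

risk, obese participants = 90/1104 = 0.08152
risk, non-obese participants = 105/2615 = 0.04015
risk difference = 0.08152 − 0.04015 = 0.041
absolute risk difference = 0.041369
1 / 0.041369 = 24.173 → round up → 25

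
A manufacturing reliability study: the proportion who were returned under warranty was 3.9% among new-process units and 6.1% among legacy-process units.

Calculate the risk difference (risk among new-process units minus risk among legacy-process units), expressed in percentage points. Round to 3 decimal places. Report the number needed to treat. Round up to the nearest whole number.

RD = -2.200; NNT = 46

risk difference = 0.03900 − 0.06100 = -0.02200 → -2.200 percentage points
absolute risk difference = 0.022000
1 / 0.022000 = 45.455 → round up → 46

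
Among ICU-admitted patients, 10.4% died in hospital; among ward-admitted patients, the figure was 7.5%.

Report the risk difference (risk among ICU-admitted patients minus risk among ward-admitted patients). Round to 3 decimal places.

risk difference = 0.1040 − 0.0750 = 0.029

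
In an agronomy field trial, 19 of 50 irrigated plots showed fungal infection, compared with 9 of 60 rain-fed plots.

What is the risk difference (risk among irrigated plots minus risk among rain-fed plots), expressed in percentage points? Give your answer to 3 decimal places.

RD: 23.000

risk, irrigated plots = 19/50 = 0.3800
risk, rain-fed plots = 9/60 = 0.1500
risk difference = 0.3800 − 0.1500 = 0.2300 → 23.000 percentage points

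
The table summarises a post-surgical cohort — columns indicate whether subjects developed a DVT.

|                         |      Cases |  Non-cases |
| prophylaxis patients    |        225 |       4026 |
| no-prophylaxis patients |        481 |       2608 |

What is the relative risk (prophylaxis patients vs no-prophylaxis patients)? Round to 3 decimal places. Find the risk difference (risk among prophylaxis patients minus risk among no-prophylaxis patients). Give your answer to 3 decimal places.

risk, prophylaxis patients = 225/4251 = 0.0529
risk, no-prophylaxis patients = 481/3089 = 0.1557
RR = 0.0529 / 0.1557 = 0.340
risk difference = 0.0529 − 0.1557 = -0.103

RR = 0.340; RD = -0.103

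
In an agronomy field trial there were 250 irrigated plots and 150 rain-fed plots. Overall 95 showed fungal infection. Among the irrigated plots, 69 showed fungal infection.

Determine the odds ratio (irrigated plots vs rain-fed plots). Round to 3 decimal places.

1.818

irrigated plots without the outcome: 250 − 69 = 181
rain-fed plots with the outcome: 95 − 69 = 26
rain-fed plots without the outcome: 150 − 26 = 124
OR = (69 × 124) / (181 × 26) = 8556/4706 ≈ 1.818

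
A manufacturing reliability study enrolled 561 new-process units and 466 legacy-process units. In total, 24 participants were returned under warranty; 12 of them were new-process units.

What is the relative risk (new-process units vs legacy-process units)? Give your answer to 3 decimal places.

new-process units without the outcome: 561 − 12 = 549
legacy-process units with the outcome: 24 − 12 = 12
legacy-process units without the outcome: 466 − 12 = 454
risk, new-process units = 12/561 = 0.02139
risk, legacy-process units = 12/466 = 0.02575
RR = 0.02139 / 0.02575 = 0.831

0.831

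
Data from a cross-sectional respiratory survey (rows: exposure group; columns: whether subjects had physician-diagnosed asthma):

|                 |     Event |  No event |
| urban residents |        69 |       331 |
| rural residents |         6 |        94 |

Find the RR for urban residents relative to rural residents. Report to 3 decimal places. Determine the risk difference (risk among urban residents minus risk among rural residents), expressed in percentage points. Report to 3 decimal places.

risk, urban residents = 69/400 = 0.1725
risk, rural residents = 6/100 = 0.0600
RR = 0.1725 / 0.0600 = 2.875
risk difference = 0.1725 − 0.0600 = 0.1125 → 11.250 percentage points

RR = 2.875; RD = 11.250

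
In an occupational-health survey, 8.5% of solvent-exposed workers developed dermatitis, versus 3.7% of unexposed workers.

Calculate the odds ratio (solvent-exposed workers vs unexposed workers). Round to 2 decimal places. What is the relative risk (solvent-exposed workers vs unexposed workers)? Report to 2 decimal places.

OR = 2.42; RR = 2.30

odds, solvent-exposed workers = 0.08500/0.91500 = 0.09290
odds, unexposed workers = 0.03700/0.96300 = 0.03842
OR = 0.09290 / 0.03842 = 2.42
RR = 0.08500 / 0.03700 = 2.30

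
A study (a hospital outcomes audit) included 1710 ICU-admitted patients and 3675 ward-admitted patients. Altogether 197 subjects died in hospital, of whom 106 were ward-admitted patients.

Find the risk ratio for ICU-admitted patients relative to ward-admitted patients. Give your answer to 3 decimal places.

RR: 1.845

ICU-admitted patients with the outcome: 197 − 106 = 91
ICU-admitted patients without the outcome: 1710 − 91 = 1619
ward-admitted patients without the outcome: 3675 − 106 = 3569
risk, ICU-admitted patients = 91/1710 = 0.05322
risk, ward-admitted patients = 106/3675 = 0.02884
RR = 0.05322 / 0.02884 = 1.845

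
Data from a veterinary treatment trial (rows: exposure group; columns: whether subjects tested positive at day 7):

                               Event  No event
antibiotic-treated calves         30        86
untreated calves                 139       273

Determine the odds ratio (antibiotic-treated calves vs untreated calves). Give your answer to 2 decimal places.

OR = (30 × 273) / (86 × 139) = 8190/11954 ≈ 0.69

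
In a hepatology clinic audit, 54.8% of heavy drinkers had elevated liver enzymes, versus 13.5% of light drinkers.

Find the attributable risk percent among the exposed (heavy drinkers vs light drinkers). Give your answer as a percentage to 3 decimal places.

AR% = (0.5480 − 0.1350) / 0.5480 = 0.7536 → 75.365%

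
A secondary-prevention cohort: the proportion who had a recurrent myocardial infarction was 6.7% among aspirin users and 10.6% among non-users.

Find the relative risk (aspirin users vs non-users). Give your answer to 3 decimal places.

RR = 0.0670 / 0.1060 = 0.632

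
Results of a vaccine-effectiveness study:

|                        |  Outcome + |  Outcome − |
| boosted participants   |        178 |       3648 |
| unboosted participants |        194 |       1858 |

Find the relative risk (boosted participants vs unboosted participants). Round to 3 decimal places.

risk, boosted participants = 178/3826 = 0.04652
risk, unboosted participants = 194/2052 = 0.09454
RR = 0.04652 / 0.09454 = 0.492

0.492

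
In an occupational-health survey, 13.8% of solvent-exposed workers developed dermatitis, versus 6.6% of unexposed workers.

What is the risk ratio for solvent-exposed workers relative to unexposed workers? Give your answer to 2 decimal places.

RR = 0.1380 / 0.0660 = 2.09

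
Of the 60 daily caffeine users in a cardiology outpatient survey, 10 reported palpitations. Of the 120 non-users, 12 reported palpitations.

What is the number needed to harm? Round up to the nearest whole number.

15

risk, daily caffeine users = 10/60 = 0.166667
risk, non-users = 12/120 = 0.100000
absolute risk difference = 0.066667
1 / 0.066667 = 15.000 → round up → 15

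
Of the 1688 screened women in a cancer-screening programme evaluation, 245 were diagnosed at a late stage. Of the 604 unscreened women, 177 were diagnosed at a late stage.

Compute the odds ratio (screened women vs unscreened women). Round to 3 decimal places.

OR = (245 × 427) / (1443 × 177) = 104615/255411 ≈ 0.410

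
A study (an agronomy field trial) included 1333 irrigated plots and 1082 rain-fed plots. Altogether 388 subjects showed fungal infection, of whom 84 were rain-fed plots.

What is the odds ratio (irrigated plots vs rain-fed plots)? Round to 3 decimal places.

OR: 3.510

irrigated plots with the outcome: 388 − 84 = 304
irrigated plots without the outcome: 1333 − 304 = 1029
rain-fed plots without the outcome: 1082 − 84 = 998
OR = (304 × 998) / (1029 × 84) = 303392/86436 ≈ 3.510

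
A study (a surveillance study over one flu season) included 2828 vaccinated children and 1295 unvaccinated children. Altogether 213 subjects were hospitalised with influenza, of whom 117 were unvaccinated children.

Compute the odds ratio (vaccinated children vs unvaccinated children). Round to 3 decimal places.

OR = 0.354

vaccinated children with the outcome: 213 − 117 = 96
vaccinated children without the outcome: 2828 − 96 = 2732
unvaccinated children without the outcome: 1295 − 117 = 1178
OR = (96 × 1178) / (2732 × 117) = 113088/319644 ≈ 0.354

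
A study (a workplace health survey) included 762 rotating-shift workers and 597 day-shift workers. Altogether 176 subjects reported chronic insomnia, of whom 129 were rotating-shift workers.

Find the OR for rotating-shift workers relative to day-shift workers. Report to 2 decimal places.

OR = 2.38

rotating-shift workers without the outcome: 762 − 129 = 633
day-shift workers with the outcome: 176 − 129 = 47
day-shift workers without the outcome: 597 − 47 = 550
odds, rotating-shift workers = 129/633 = 0.2038
odds, day-shift workers = 47/550 = 0.0855
OR = 0.2038 / 0.0855 = 2.38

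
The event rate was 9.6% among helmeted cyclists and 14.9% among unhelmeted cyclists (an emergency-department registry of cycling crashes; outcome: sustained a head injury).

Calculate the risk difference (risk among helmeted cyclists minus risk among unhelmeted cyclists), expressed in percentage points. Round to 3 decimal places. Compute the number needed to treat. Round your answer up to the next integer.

risk difference = 0.0960 − 0.1490 = -0.0530 → -5.300 percentage points
absolute risk difference = 0.053000
1 / 0.053000 = 18.868 → round up → 19

RD = -5.300; NNT = 19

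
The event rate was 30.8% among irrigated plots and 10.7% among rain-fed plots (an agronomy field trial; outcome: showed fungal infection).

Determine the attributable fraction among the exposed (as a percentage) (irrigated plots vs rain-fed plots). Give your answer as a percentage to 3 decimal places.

AR% = (0.3080 − 0.1070) / 0.3080 = 0.6526 → 65.260%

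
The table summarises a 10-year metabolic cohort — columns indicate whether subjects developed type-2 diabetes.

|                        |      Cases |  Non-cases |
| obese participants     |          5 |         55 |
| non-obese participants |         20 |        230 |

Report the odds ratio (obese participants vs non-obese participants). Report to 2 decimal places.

OR = (5 × 230) / (55 × 20) = 1150/1100 ≈ 1.05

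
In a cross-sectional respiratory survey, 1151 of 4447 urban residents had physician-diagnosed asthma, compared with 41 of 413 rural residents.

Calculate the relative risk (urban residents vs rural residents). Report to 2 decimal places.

RR = 2.61

risk, urban residents = 1151/4447 = 0.2588
risk, rural residents = 41/413 = 0.0993
RR = 0.2588 / 0.0993 = 2.61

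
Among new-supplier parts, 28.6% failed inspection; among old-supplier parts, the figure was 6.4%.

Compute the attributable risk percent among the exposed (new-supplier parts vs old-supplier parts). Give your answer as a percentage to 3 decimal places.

AR% = (0.2860 − 0.0640) / 0.2860 = 0.7762 → 77.622%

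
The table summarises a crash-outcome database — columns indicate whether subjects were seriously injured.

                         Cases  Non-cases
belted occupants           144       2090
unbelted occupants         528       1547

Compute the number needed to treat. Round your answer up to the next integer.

risk, belted occupants = 144/2234 = 0.064458
risk, unbelted occupants = 528/2075 = 0.254458
absolute risk difference = 0.189999
1 / 0.189999 = 5.263 → round up → 6

NNT ≈ 6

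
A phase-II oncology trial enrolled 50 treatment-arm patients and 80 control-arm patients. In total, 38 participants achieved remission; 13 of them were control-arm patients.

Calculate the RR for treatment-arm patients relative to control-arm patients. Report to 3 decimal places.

RR: 3.077

treatment-arm patients with the outcome: 38 − 13 = 25
treatment-arm patients without the outcome: 50 − 25 = 25
control-arm patients without the outcome: 80 − 13 = 67
risk, treatment-arm patients = 25/50 = 0.5000
risk, control-arm patients = 13/80 = 0.1625
RR = 0.5000 / 0.1625 = 3.077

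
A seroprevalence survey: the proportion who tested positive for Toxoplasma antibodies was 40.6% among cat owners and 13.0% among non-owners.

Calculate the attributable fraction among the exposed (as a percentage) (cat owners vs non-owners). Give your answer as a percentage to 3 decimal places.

AR% = (0.4060 − 0.1300) / 0.4060 = 0.6798 → 67.980%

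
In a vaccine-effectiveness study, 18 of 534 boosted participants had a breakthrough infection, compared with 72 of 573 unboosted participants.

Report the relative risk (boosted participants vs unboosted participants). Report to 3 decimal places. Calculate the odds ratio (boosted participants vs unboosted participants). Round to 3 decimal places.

risk, boosted participants = 18/534 = 0.03371
risk, unboosted participants = 72/573 = 0.12565
RR = 0.03371 / 0.12565 = 0.268
odds, boosted participants = 18/516 = 0.03488
odds, unboosted participants = 72/501 = 0.14371
OR = 0.03488 / 0.14371 = 0.243

RR = 0.268; OR = 0.243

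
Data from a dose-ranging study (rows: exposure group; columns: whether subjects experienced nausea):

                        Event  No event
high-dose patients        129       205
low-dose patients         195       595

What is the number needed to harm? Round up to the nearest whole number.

8

risk, high-dose patients = 129/334 = 0.386228
risk, low-dose patients = 195/790 = 0.246835
absolute risk difference = 0.139392
1 / 0.139392 = 7.174 → round up → 8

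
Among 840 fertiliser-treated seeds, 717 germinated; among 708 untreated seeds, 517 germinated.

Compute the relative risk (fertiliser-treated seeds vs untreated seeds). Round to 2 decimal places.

1.17

risk, fertiliser-treated seeds = 717/840 = 0.8536
risk, untreated seeds = 517/708 = 0.7302
RR = 0.8536 / 0.7302 = 1.17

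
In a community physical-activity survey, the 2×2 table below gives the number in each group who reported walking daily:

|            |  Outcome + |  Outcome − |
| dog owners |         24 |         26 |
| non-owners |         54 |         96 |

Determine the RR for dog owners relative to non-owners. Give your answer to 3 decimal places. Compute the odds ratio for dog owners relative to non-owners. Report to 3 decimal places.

RR = 1.333; OR = 1.641

risk, dog owners = 24/50 = 0.4800
risk, non-owners = 54/150 = 0.3600
RR = 0.4800 / 0.3600 = 1.333
OR = (24 × 96) / (26 × 54) = 2304/1404 ≈ 1.641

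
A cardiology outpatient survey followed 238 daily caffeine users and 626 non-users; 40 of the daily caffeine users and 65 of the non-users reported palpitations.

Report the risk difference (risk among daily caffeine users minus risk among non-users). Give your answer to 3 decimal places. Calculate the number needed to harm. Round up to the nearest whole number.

risk, daily caffeine users = 40/238 = 0.1681
risk, non-users = 65/626 = 0.1038
risk difference = 0.1681 − 0.1038 = 0.064
absolute risk difference = 0.064233
1 / 0.064233 = 15.568 → round up → 16

RD = 0.064; NNH = 16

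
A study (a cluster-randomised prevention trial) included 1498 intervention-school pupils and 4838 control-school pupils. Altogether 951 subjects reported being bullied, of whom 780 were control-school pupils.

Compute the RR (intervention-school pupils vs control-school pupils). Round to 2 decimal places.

intervention-school pupils with the outcome: 951 − 780 = 171
intervention-school pupils without the outcome: 1498 − 171 = 1327
control-school pupils without the outcome: 4838 − 780 = 4058
risk, intervention-school pupils = 171/1498 = 0.1142
risk, control-school pupils = 780/4838 = 0.1612
RR = 0.1142 / 0.1612 = 0.71

0.71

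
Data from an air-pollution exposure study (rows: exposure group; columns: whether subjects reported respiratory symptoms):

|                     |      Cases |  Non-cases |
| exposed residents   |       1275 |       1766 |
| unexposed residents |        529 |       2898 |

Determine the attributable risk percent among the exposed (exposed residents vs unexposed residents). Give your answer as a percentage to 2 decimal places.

63.18%

risk, exposed residents = 1275/3041 = 0.4193
risk, unexposed residents = 529/3427 = 0.1544
AR% = (0.4193 − 0.1544) / 0.4193 = 0.6318 → 63.18%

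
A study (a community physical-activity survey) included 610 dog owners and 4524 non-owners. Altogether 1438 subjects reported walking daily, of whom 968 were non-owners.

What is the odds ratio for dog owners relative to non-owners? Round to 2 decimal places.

12.33

dog owners with the outcome: 1438 − 968 = 470
dog owners without the outcome: 610 − 470 = 140
non-owners without the outcome: 4524 − 968 = 3556
OR = (470 × 3556) / (140 × 968) = 1671320/135520 ≈ 12.33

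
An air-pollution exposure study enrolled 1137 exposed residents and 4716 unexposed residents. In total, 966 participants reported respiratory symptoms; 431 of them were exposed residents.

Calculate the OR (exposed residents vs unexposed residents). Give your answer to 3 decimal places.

exposed residents without the outcome: 1137 − 431 = 706
unexposed residents with the outcome: 966 − 431 = 535
unexposed residents without the outcome: 4716 − 535 = 4181
OR = (431 × 4181) / (706 × 535) = 1802011/377710 ≈ 4.771

4.771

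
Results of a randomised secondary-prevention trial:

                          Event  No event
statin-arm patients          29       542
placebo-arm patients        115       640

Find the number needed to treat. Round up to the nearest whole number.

NNT: 10

risk, statin-arm patients = 29/571 = 0.050788
risk, placebo-arm patients = 115/755 = 0.152318
absolute risk difference = 0.101530
1 / 0.101530 = 9.849 → round up → 10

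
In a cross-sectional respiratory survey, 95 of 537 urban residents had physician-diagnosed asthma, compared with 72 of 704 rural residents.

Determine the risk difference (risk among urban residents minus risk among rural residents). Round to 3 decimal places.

RD: 0.075

risk, urban residents = 95/537 = 0.1769
risk, rural residents = 72/704 = 0.1023
risk difference = 0.1769 − 0.1023 = 0.075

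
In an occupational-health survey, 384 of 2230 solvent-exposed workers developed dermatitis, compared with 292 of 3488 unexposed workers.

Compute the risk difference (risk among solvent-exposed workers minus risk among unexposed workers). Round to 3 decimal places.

risk, solvent-exposed workers = 384/2230 = 0.1722
risk, unexposed workers = 292/3488 = 0.0837
risk difference = 0.1722 − 0.0837 = 0.088

RD: 0.088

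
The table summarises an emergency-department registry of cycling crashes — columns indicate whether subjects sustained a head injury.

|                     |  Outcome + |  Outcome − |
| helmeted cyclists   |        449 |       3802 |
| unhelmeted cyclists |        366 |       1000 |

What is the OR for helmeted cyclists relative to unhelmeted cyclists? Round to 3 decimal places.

odds, helmeted cyclists = 449/3802 = 0.1181
odds, unhelmeted cyclists = 366/1000 = 0.3660
OR = 0.1181 / 0.3660 = 0.323

0.323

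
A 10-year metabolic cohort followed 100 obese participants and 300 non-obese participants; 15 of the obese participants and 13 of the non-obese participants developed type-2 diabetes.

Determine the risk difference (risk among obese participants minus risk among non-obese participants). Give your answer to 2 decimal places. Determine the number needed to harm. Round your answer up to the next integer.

RD = 0.11; NNH = 10

risk, obese participants = 15/100 = 0.15000
risk, non-obese participants = 13/300 = 0.04333
risk difference = 0.15000 − 0.04333 = 0.11
absolute risk difference = 0.106667
1 / 0.106667 = 9.375 → round up → 10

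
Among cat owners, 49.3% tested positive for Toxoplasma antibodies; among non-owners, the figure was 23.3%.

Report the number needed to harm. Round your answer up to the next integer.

absolute risk difference = 0.260000
1 / 0.260000 = 3.846 → round up → 4

NNH ≈ 4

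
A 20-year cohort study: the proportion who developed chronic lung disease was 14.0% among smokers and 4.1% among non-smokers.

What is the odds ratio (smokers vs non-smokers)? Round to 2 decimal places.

odds, smokers = 0.14000/0.86000 = 0.16279
odds, non-smokers = 0.04100/0.95900 = 0.04275
OR = 0.16279 / 0.04275 = 3.81

3.81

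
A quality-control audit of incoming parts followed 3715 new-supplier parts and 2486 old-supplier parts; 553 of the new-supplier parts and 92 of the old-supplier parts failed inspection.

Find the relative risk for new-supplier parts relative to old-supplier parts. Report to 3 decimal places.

RR = 4.022

risk, new-supplier parts = 553/3715 = 0.14886
risk, old-supplier parts = 92/2486 = 0.03701
RR = 0.14886 / 0.03701 = 4.022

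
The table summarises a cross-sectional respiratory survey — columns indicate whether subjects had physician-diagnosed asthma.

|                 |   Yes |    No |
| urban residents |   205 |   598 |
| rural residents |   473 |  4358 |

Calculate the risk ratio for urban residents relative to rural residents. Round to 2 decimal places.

RR = 2.61

risk, urban residents = 205/803 = 0.2553
risk, rural residents = 473/4831 = 0.0979
RR = 0.2553 / 0.0979 = 2.61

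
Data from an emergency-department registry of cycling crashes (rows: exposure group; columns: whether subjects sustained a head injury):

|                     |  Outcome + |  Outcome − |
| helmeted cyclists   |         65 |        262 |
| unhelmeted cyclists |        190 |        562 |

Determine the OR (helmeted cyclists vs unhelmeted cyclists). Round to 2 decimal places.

OR = (65 × 562) / (262 × 190) = 36530/49780 ≈ 0.73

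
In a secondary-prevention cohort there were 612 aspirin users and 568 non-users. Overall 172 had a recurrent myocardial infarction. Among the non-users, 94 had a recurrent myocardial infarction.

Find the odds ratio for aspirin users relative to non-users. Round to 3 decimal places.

aspirin users with the outcome: 172 − 94 = 78
aspirin users without the outcome: 612 − 78 = 534
non-users without the outcome: 568 − 94 = 474
OR = (78 × 474) / (534 × 94) = 36972/50196 ≈ 0.737

0.737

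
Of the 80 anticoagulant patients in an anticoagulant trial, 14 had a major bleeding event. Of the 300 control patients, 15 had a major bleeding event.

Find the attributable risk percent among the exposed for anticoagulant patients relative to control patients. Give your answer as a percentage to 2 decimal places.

risk, anticoagulant patients = 14/80 = 0.1750
risk, control patients = 15/300 = 0.0500
AR% = (0.1750 − 0.0500) / 0.1750 = 0.7143 → 71.43%

71.43%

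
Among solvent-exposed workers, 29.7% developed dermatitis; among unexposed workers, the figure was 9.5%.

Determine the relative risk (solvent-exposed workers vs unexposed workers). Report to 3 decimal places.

RR = 0.2970 / 0.0950 = 3.126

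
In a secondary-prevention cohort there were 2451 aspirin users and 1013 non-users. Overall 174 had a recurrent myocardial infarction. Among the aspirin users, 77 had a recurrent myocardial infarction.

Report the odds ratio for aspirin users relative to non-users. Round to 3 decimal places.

aspirin users without the outcome: 2451 − 77 = 2374
non-users with the outcome: 174 − 77 = 97
non-users without the outcome: 1013 − 97 = 916
OR = (77 × 916) / (2374 × 97) = 70532/230278 ≈ 0.306

0.306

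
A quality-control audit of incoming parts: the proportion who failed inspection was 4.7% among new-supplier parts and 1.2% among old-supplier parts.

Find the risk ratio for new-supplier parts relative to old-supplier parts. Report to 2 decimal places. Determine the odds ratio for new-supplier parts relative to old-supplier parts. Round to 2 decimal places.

RR = 3.92; OR = 4.06

RR = 0.04700 / 0.01200 = 3.92
odds, new-supplier parts = 0.04700/0.95300 = 0.04932
odds, old-supplier parts = 0.01200/0.98800 = 0.01215
OR = 0.04932 / 0.01215 = 4.06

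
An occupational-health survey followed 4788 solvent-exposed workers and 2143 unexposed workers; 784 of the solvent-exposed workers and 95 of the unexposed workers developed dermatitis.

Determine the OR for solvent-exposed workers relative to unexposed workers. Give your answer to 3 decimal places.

OR = (784 × 2048) / (4004 × 95) = 1605632/380380 ≈ 4.221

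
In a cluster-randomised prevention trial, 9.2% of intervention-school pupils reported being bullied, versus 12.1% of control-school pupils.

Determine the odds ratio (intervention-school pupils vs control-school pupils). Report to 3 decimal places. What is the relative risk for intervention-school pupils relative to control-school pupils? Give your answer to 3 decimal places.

odds, intervention-school pupils = 0.0920/0.9080 = 0.1013
odds, control-school pupils = 0.1210/0.8790 = 0.1377
OR = 0.1013 / 0.1377 = 0.736
RR = 0.0920 / 0.1210 = 0.760

OR = 0.736; RR = 0.760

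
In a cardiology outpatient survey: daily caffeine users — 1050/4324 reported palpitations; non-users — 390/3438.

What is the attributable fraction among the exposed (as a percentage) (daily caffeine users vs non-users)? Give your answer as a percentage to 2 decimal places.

risk, daily caffeine users = 1050/4324 = 0.2428
risk, non-users = 390/3438 = 0.1134
AR% = (0.2428 − 0.1134) / 0.2428 = 0.5329 → 53.29%

AR% = 53.29%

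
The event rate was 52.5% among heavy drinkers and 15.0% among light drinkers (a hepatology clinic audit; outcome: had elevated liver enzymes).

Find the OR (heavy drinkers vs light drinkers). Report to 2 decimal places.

odds, heavy drinkers = 0.5250/0.4750 = 1.1053
odds, light drinkers = 0.1500/0.8500 = 0.1765
OR = 1.1053 / 0.1765 = 6.26

OR: 6.26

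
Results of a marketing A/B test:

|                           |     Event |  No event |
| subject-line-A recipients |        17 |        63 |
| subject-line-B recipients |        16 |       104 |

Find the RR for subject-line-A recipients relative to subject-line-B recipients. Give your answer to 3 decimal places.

RR = 1.594

risk, subject-line-A recipients = 17/80 = 0.2125
risk, subject-line-B recipients = 16/120 = 0.1333
RR = 0.2125 / 0.1333 = 1.594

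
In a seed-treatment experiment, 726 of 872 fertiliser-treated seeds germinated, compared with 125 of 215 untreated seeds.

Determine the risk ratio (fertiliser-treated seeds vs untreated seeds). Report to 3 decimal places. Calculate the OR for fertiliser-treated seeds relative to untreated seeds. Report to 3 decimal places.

risk, fertiliser-treated seeds = 726/872 = 0.8326
risk, untreated seeds = 125/215 = 0.5814
RR = 0.8326 / 0.5814 = 1.432
OR = (726 × 90) / (146 × 125) = 65340/18250 ≈ 3.580

RR = 1.432; OR = 3.580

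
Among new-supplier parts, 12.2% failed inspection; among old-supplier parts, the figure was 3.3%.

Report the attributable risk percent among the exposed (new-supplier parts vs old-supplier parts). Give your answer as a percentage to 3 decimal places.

AR% = (0.12200 − 0.03300) / 0.12200 = 0.7295 → 72.951%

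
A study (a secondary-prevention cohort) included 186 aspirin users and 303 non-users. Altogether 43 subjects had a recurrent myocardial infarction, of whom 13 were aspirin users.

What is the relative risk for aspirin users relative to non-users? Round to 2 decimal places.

aspirin users without the outcome: 186 − 13 = 173
non-users with the outcome: 43 − 13 = 30
non-users without the outcome: 303 − 30 = 273
risk, aspirin users = 13/186 = 0.0699
risk, non-users = 30/303 = 0.0990
RR = 0.0699 / 0.0990 = 0.71

RR: 0.71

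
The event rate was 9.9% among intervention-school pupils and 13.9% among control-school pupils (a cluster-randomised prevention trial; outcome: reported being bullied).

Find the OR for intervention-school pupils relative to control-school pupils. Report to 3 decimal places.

0.681

odds, intervention-school pupils = 0.0990/0.9010 = 0.1099
odds, control-school pupils = 0.1390/0.8610 = 0.1614
OR = 0.1099 / 0.1614 = 0.681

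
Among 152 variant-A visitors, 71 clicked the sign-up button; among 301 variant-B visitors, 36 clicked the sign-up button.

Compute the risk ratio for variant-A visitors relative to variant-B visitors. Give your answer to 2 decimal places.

risk, variant-A visitors = 71/152 = 0.4671
risk, variant-B visitors = 36/301 = 0.1196
RR = 0.4671 / 0.1196 = 3.91

RR: 3.91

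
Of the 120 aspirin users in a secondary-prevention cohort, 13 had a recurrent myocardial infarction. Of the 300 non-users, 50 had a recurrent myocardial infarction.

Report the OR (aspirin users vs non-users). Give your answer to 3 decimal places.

OR = (13 × 250) / (107 × 50) = 3250/5350 ≈ 0.607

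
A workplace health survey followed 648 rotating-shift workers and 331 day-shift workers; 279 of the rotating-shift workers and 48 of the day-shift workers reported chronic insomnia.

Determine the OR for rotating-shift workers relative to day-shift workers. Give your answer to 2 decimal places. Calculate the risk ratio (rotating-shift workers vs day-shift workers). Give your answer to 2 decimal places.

OR = 4.46; RR = 2.97

odds, rotating-shift workers = 279/369 = 0.7561
odds, day-shift workers = 48/283 = 0.1696
OR = 0.7561 / 0.1696 = 4.46
risk, rotating-shift workers = 279/648 = 0.4306
risk, day-shift workers = 48/331 = 0.1450
RR = 0.4306 / 0.1450 = 2.97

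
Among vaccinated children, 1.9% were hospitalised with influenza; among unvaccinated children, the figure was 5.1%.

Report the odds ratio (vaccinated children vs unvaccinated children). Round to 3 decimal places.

OR ≈ 0.360

odds, vaccinated children = 0.01900/0.98100 = 0.01937
odds, unvaccinated children = 0.05100/0.94900 = 0.05374
OR = 0.01937 / 0.05374 = 0.360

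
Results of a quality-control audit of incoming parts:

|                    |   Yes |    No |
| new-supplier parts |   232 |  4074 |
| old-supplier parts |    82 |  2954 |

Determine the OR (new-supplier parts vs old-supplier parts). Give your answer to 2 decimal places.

OR = (232 × 2954) / (4074 × 82) = 685328/334068 ≈ 2.05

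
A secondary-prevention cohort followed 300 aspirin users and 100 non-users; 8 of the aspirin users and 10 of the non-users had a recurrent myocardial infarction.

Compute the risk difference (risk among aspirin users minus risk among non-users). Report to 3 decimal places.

-0.073

risk, aspirin users = 8/300 = 0.02667
risk, non-users = 10/100 = 0.10000
risk difference = 0.02667 − 0.10000 = -0.073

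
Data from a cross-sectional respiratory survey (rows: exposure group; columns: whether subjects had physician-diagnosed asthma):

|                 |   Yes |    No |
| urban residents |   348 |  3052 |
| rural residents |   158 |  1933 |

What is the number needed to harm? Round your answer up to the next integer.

risk, urban residents = 348/3400 = 0.102353
risk, rural residents = 158/2091 = 0.075562
absolute risk difference = 0.026791
1 / 0.026791 = 37.326 → round up → 38

NNH: 38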